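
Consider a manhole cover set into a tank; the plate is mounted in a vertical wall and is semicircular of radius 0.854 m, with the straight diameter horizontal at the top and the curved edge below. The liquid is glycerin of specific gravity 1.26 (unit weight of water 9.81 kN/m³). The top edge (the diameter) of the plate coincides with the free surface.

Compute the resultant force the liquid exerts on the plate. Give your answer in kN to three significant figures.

F ≈ 5.13 kN

γ = 1.26 × 9.81 = 12.3606 kN/m³.
The centroid of a semicircle lies 4r/(3π) = 0.362449 m from the diameter, here below the top edge, so the centroid depth is h_c = 0.362449 m.
A = πr²/2 = π × 0.854²/2 = 1.14561 m².
Resultant F = γ·h_c·A = 12.3606 × 0.362449 × 1.14561 = 5.13243 kN.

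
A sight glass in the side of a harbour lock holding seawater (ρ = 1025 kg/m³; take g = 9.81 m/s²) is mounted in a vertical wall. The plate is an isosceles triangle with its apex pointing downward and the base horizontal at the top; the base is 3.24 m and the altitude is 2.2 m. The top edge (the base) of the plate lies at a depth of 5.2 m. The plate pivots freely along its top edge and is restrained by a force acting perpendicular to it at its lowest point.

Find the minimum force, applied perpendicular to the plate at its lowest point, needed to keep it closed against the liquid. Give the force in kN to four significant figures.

P ≈ 75.26 kN

γ = ρg = 1025 × 9.81 / 1000 = 10.05525 kN/m³.
With the apex down, the centroid sits h/3 = 2.2/3 = 0.733333 m below the base (the top edge), so the centroid depth is h_c = 5.2 + 0.733333 = 5.93333 m.
A = ½ × 3.24 × 2.2 = 3.564 m².
Resultant F = γ·h_c·A = 10.05525 × 5.93333 × 3.564 = 212.632 kN.
I_c = b·h³/36 = 3.24 × 2.2³/36 = 0.95832 m⁴.
Centre of pressure: y_p = y_c + I_c/(y_c·A) = 5.93333 + 0.95832/(5.93333 × 3.564) = 5.93333 + 0.0453184 = 5.97865 m along the plane.
The resultant acts 0.733333 + 0.0453184 = 0.778651 m (along the plate) below the hinge at the top edge, so the moment about the hinge is M = F × 0.778651 = 212.632 × 0.778651 = 165.566 kN·m.
A normal force at the bottom, 2.2 m from the hinge, must supply this moment: P = 165.566/2.2 = 75.2573 kN.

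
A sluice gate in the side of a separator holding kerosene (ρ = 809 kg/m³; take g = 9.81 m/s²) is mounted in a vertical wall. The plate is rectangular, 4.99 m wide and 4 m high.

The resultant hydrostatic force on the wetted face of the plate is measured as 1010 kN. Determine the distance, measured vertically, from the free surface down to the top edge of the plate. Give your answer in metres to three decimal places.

γ = ρg = 809 × 9.81 / 1000 = 7.93629 kN/m³.
A = 4.99 × 4 = 19.96 m².
From F = γ·h_c·A, the centroid depth is h_c = 1010/(7.93629 × 19.96) = 6.37593 m.
The centroid lies 4/2 = 2 m below the top edge, so the top edge sits at h_top = 6.37593 − 2 = 4.37593 m below the surface.

d_top ≈ 4.376 m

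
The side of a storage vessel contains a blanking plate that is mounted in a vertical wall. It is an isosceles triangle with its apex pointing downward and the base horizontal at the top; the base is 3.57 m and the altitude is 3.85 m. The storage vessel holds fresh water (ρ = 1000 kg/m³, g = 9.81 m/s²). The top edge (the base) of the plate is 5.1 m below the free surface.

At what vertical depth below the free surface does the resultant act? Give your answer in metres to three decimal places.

γ = ρg = 1000 × 9.81 = 9810 N/m³ = 9.81 kN/m³.
With the apex down, the centroid sits h/3 = 3.85/3 = 1.28333 m below the base (the top edge), so the centroid depth is h_c = 5.1 + 1.28333 = 6.38333 m.
A = ½ × 3.57 × 3.85 = 6.87225 m².
Resultant F = γ·h_c·A = 9.81 × 6.38333 × 6.87225 = 430.344 kN.
I_c = b·h³/36 = 3.57 × 3.85³/36 = 5.65911 m⁴.
Centre of pressure: y_p = y_c + I_c/(y_c·A) = 6.38333 + 5.65911/(6.38333 × 6.87225) = 6.38333 + 0.129004 = 6.51233 m along the plane.

h_p = 6.512 m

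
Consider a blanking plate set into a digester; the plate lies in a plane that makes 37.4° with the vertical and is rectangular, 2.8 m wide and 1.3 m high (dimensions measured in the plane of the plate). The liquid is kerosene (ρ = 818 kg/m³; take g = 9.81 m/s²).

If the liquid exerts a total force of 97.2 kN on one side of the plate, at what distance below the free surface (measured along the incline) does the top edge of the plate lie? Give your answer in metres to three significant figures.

y_top ≈ 3.54 m

γ = ρg = 818 × 9.81 / 1000 = 8.02458 kN/m³.
A = 2.8 × 1.3 = 3.64 m².
From F = γ·h_c·A, the centroid depth is h_c = 97.2/(8.02458 × 3.64) = 3.32769 m.
The plate makes 37.4° with the vertical, i.e. θ = 90° − 37.4° = 52.6° to the horizontal. Measuring y along the incline from the free-surface line, vertical depth h = y·sinθ with sinθ = 0.794415.
Along the incline, y_c = h_c/sinθ = 3.32769/0.794415 = 4.18886 m.
The centroid lies 1.3/2 = 0.65 m below the top edge, so the top edge sits at y_top = 4.18886 − 0.65 = 3.53886 m along the incline.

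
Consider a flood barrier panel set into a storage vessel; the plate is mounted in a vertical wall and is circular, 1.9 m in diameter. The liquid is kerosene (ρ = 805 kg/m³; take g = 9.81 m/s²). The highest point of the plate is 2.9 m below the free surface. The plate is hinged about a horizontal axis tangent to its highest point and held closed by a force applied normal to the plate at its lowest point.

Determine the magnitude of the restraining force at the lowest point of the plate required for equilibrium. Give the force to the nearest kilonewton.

P ≈ 46 kN

γ = ρg = 805 × 9.81 / 1000 = 7.89705 kN/m³.
The centroid is at the centre, 0.95 m below the top of the plate, so the centroid depth is h_c = 2.9 + 0.95 = 3.85 m.
A = π(0.95)² = 2.83529 m².
Resultant F = γ·h_c·A = 7.89705 × 3.85 × 2.83529 = 86.2031 kN.
I_c = πr⁴/4 = π × 0.95⁴/4 = 0.639712 m⁴.
Centre of pressure: y_p = y_c + I_c/(y_c·A) = 3.85 + 0.639712/(3.85 × 2.83529) = 3.85 + 0.0586039 = 3.9086 m along the plane.
The resultant acts 0.95 + 0.0586039 = 1.0086 m (along the plate) below the hinge at the top edge, so the moment about the hinge is M = F × 1.0086 = 86.2031 × 1.0086 = 86.9444 kN·m.
A normal force at the bottom, 1.9 m from the hinge, must supply this moment: P = 86.9444/1.9 = 45.7602 kN.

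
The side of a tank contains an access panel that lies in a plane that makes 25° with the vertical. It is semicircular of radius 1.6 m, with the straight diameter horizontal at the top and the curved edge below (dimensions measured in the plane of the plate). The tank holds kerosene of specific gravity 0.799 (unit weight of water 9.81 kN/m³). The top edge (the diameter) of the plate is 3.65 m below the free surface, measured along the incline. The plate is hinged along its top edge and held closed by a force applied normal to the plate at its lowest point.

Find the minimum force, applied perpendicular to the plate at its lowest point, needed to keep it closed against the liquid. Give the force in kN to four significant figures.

γ = 0.799 × 9.81 = 7.83819 kN/m³.
The plate makes 25° with the vertical, i.e. θ = 90° − 25° = 65° to the horizontal. Measuring y along the incline from the free-surface line, vertical depth h = y·sinθ with sinθ = 0.906308.
The centroid of a semicircle lies 4r/(3π) = 0.679061 m from the diameter, here below the top edge, so y_c = 3.65 + 0.679061 = 4.32906 m and h_c = 4.32906 × 0.906308 = 3.92346 m.
A = πr²/2 = π × 1.6²/2 = 4.02124 m².
Resultant F = γ·h_c·A = 7.83819 × 3.92346 × 4.02124 = 123.664 kN.
I_c = (π/8 − 8/(9π))·r⁴ = 0.109757 × 1.6⁴ = 0.719303 m⁴.
Centre of pressure: y_p = y_c + I_c/(y_c·A) = 4.32906 + 0.719303/(4.32906 × 4.02124) = 4.32906 + 0.0413198 = 4.37038 m along the plane.
The resultant acts 0.679061 + 0.0413198 = 0.720381 m (along the plate) below the hinge at the top edge, so the moment about the hinge is M = F × 0.720381 = 123.664 × 0.720381 = 89.0852 kN·m.
A normal force at the bottom, 1.6 m from the hinge, must supply this moment: P = 89.0852/1.6 = 55.6782 kN.

P ≈ 55.68 kN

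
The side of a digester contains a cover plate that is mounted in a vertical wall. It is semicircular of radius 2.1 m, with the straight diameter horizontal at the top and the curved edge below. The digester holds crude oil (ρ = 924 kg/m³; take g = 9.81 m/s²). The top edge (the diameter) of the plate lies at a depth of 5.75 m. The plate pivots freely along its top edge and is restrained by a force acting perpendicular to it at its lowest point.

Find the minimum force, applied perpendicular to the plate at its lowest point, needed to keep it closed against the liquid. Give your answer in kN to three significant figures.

γ = ρg = 924 × 9.81 / 1000 = 9.06444 kN/m³.
The centroid of a semicircle lies 4r/(3π) = 0.891268 m from the diameter, here below the top edge, so the centroid depth is h_c = 5.75 + 0.891268 = 6.64127 m.
A = πr²/2 = π × 2.1²/2 = 6.92721 m².
Resultant F = γ·h_c·A = 9.06444 × 6.64127 × 6.92721 = 417.014 kN.
I_c = (π/8 − 8/(9π))·r⁴ = 0.109757 × 2.1⁴ = 2.13457 m⁴.
Centre of pressure: y_p = y_c + I_c/(y_c·A) = 6.64127 + 2.13457/(6.64127 × 6.92721) = 6.64127 + 0.0463982 = 6.68767 m along the plane.
The resultant acts 0.891268 + 0.0463982 = 0.937666 m (along the plate) below the hinge at the top edge, so the moment about the hinge is M = F × 0.937666 = 417.014 × 0.937666 = 391.02 kN·m.
A normal force at the bottom, 2.1 m from the hinge, must supply this moment: P = 391.02/2.1 = 186.2 kN.

P ≈ 186 kN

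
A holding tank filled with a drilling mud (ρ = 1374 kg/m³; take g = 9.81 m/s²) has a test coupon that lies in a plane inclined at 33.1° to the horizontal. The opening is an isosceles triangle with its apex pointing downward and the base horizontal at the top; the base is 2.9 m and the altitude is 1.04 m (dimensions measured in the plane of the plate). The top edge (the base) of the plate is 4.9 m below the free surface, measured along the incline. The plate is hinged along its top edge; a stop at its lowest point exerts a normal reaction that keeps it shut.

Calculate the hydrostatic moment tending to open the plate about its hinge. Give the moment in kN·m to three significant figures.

M ≈ 20.9 kN·m

γ = ρg = 1374 × 9.81 / 1000 = 13.47894 kN/m³.
Let θ = 33.1° be the plate's angle to the horizontal; measure y along the incline from where the plane meets the free surface. Vertical depth h = y·sinθ with sinθ = 0.546102.
With the apex down, the centroid sits h/3 = 1.04/3 = 0.346667 m below the base (the top edge), so y_c = 4.9 + 0.346667 = 5.24667 m and h_c = 5.24667 × 0.546102 = 2.86522 m.
A = ½ × 2.9 × 1.04 = 1.508 m².
Resultant F = γ·h_c·A = 13.47894 × 2.86522 × 1.508 = 58.2392 kN.
I_c = b·h³/36 = 2.9 × 1.04³/36 = 0.090614 m⁴.
Centre of pressure: y_p = y_c + I_c/(y_c·A) = 5.24667 + 0.090614/(5.24667 × 1.508) = 5.24667 + 0.0114528 = 5.25812 m along the plane.
The resultant acts 0.346667 + 0.0114528 = 0.35812 m (along the plate) below the hinge at the top edge, so the moment about the hinge is M = F × 0.35812 = 58.2392 × 0.35812 = 20.8566 kN·m.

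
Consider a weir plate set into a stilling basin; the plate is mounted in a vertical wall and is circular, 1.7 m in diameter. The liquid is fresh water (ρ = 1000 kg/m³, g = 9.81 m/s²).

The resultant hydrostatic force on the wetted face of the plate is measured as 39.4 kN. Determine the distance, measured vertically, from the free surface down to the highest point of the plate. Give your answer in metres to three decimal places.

d_top ≈ 0.919 m

γ = ρg = 1000 × 9.81 = 9810 N/m³ = 9.81 kN/m³.
A = π(0.85)² = 2.2698 m².
From F = γ·h_c·A, the centroid depth is h_c = 39.4/(9.81 × 2.2698) = 1.76946 m.
The centroid is at the centre, 0.85 m below the top of the plate, so the highest point sits at h_top = 1.76946 − 0.85 = 0.91946 m below the surface.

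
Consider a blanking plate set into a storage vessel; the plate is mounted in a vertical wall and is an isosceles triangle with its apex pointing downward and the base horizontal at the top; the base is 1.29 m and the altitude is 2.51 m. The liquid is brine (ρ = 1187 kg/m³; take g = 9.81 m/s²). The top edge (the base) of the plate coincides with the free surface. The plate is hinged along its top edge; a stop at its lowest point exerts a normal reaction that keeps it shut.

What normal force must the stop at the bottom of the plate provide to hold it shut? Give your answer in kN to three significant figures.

P ≈ 7.89 kN

γ = ρg = 1187 × 9.81 / 1000 = 11.64447 kN/m³.
With the apex down, the centroid sits h/3 = 2.51/3 = 0.836667 m below the base (the top edge), so the centroid depth is h_c = 0.836667 m.
A = ½ × 1.29 × 2.51 = 1.61895 m².
Resultant F = γ·h_c·A = 11.64447 × 0.836667 × 1.61895 = 15.7727 kN.
I_c = b·h³/36 = 1.29 × 2.51³/36 = 0.566641 m⁴.
Centre of pressure: y_p = y_c + I_c/(y_c·A) = 0.836667 + 0.566641/(0.836667 × 1.61895) = 0.836667 + 0.418333 = 1.255 m along the plane.
The resultant acts 0.836667 + 0.418333 = 1.255 m (along the plate) below the hinge at the top edge, so the moment about the hinge is M = F × 1.255 = 15.7727 × 1.255 = 19.7947 kN·m.
A normal force at the bottom, 2.51 m from the hinge, must supply this moment: P = 19.7947/2.51 = 7.88633 kN.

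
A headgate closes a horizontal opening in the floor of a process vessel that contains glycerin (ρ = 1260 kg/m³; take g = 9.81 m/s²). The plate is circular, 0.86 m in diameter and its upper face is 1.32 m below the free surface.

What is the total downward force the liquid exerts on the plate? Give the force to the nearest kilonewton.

F ≈ 9 kN

γ = ρg = 1260 × 9.81 / 1000 = 12.3606 kN/m³.
The plate is horizontal, so pressure is uniform at p = γ·h = 12.3606 × 1.32 = 16.316 kN/m².
A = π(0.43)² = 0.58088 m².
F = p·A = 16.316 × 0.58088 = 9.47764 kN.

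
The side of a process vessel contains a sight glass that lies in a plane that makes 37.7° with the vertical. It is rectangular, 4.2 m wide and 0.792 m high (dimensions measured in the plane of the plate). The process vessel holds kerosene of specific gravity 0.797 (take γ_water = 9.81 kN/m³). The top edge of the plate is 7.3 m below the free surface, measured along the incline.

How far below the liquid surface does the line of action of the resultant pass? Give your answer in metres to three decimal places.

h_p = 6.095 m

γ = 0.797 × 9.81 = 7.81857 kN/m³.
The plate makes 37.7° with the vertical, i.e. θ = 90° − 37.7° = 52.3° to the horizontal. Measuring y along the incline from the free-surface line, vertical depth h = y·sinθ with sinθ = 0.791224.
The centroid lies 0.792/2 = 0.396 m below the top edge, so y_c = 7.3 + 0.396 = 7.696 m and h_c = 7.696 × 0.791224 = 6.08926 m.
A = 4.2 × 0.792 = 3.3264 m².
Resultant F = γ·h_c·A = 7.81857 × 6.08926 × 3.3264 = 158.368 kN.
I_c = b·h³/12 = 4.2 × 0.792³/12 = 0.173878 m⁴.
Centre of pressure: y_p = y_c + I_c/(y_c·A) = 7.696 + 0.173878/(7.696 × 3.3264) = 7.696 + 0.00679212 = 7.70279 m along the plane.
Vertically, h_p = y_p·sinθ = 7.70279 × 0.791224 = 6.09463 m.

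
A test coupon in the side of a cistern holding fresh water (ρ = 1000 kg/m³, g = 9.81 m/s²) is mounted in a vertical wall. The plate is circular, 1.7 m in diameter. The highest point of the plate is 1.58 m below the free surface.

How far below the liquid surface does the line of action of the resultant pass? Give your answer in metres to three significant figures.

h_p = 2.50 m

γ = ρg = 1000 × 9.81 = 9810 N/m³ = 9.81 kN/m³.
The centroid is at the centre, 0.85 m below the top of the plate, so the centroid depth is h_c = 1.58 + 0.85 = 2.43 m.
A = π(0.85)² = 2.2698 m².
Resultant F = γ·h_c·A = 9.81 × 2.43 × 2.2698 = 54.1082 kN.
I_c = πr⁴/4 = π × 0.85⁴/4 = 0.409983 m⁴.
Centre of pressure: y_p = y_c + I_c/(y_c·A) = 2.43 + 0.409983/(2.43 × 2.2698) = 2.43 + 0.0743313 = 2.50433 m along the plane.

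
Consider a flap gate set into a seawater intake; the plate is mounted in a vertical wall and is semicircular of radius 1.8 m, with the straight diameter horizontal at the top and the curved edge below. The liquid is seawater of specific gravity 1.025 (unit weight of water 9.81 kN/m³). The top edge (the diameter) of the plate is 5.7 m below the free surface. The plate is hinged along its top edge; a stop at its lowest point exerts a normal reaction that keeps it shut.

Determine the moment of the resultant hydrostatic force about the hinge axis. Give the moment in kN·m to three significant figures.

γ = 1.025 × 9.81 = 10.05525 kN/m³.
The centroid of a semicircle lies 4r/(3π) = 0.763944 m from the diameter, here below the top edge, so the centroid depth is h_c = 5.7 + 0.763944 = 6.46394 m.
A = πr²/2 = π × 1.8²/2 = 5.08938 m².
Resultant F = γ·h_c·A = 10.05525 × 6.46394 × 5.08938 = 330.792 kN.
I_c = (π/8 − 8/(9π))·r⁴ = 0.109757 × 1.8⁴ = 1.15219 m⁴.
Centre of pressure: y_p = y_c + I_c/(y_c·A) = 6.46394 + 1.15219/(6.46394 × 5.08938) = 6.46394 + 0.0350237 = 6.49896 m along the plane.
The resultant acts 0.763944 + 0.0350237 = 0.798968 m (along the plate) below the hinge at the top edge, so the moment about the hinge is M = F × 0.798968 = 330.792 × 0.798968 = 264.292 kN·m.

M ≈ 264 kN·m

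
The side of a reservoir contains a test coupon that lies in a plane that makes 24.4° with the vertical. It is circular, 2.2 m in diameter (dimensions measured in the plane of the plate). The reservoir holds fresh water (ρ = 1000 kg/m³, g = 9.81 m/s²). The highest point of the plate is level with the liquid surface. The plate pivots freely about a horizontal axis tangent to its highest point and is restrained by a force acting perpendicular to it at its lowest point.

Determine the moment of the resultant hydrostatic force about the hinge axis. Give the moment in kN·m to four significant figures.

γ = ρg = 1000 × 9.81 = 9810 N/m³ = 9.81 kN/m³.
The plate makes 24.4° with the vertical, i.e. θ = 90° − 24.4° = 65.6° to the horizontal. Measuring y along the incline from the free-surface line, vertical depth h = y·sinθ with sinθ = 0.910684.
The centroid is at the centre, 1.1 m below the top of the plate, so y_c = 1.1 m and h_c = 1.1 × 0.910684 = 1.00175 m.
A = π(1.1)² = 3.80133 m².
Resultant F = γ·h_c·A = 9.81 × 1.00175 × 3.80133 = 37.3563 kN.
I_c = πr⁴/4 = π × 1.1⁴/4 = 1.1499 m⁴.
Centre of pressure: y_p = y_c + I_c/(y_c·A) = 1.1 + 1.1499/(1.1 × 3.80133) = 1.1 + 0.274999 = 1.375 m along the plane.
The resultant acts 1.1 + 0.274999 = 1.375 m (along the plate) below the hinge at the top edge, so the moment about the hinge is M = F × 1.375 = 37.3563 × 1.375 = 51.3649 kN·m.

M ≈ 51.36 kN·m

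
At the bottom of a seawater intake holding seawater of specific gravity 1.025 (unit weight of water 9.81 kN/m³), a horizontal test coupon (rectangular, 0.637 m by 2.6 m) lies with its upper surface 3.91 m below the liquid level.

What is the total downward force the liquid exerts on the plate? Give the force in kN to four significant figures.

γ = 1.025 × 9.81 = 10.05525 kN/m³.
The plate is horizontal, so pressure is uniform at p = γ·h = 10.05525 × 3.91 = 39.316 kN/m².
A = 0.637 × 2.6 = 1.6562 m².
F = p·A = 39.316 × 1.6562 = 65.1152 kN.

F ≈ 65.12 kN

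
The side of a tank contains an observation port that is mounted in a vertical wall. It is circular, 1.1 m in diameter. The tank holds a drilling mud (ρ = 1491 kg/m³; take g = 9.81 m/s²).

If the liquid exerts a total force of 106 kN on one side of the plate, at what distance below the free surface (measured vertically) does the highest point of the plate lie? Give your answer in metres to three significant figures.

γ = ρg = 1491 × 9.81 / 1000 = 14.62671 kN/m³.
A = π(0.55)² = 0.950332 m².
From F = γ·h_c·A, the centroid depth is h_c = 106/(14.62671 × 0.950332) = 7.62577 m.
The centroid is at the centre, 0.55 m below the top of the plate, so the highest point sits at h_top = 7.62577 − 0.55 = 7.07577 m below the surface.

d_top ≈ 7.08 m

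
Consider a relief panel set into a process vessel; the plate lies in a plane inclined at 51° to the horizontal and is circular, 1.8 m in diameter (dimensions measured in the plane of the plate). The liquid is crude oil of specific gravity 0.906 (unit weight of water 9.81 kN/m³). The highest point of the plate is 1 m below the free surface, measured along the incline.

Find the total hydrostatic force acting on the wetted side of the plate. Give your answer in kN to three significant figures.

γ = 0.906 × 9.81 = 8.88786 kN/m³.
Let θ = 51° be the plate's angle to the horizontal; measure y along the incline from where the plane meets the free surface. Vertical depth h = y·sinθ with sinθ = 0.777146.
The centroid is at the centre, 0.9 m below the top of the plate, so y_c = 1 + 0.9 = 1.9 m and h_c = 1.9 × 0.777146 = 1.47658 m.
A = π(0.9)² = 2.54469 m².
Resultant F = γ·h_c·A = 8.88786 × 1.47658 × 2.54469 = 33.3956 kN.

F ≈ 33.4 kN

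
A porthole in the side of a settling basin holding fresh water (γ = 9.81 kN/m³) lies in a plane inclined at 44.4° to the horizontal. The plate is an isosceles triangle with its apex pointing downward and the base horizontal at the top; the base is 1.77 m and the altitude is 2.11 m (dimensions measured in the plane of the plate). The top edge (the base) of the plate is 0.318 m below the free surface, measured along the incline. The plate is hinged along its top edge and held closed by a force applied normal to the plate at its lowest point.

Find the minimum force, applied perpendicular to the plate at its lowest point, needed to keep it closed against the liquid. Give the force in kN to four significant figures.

P ≈ 5.866 kN

γ = 9.81 kN/m³.
Let θ = 44.4° be the plate's angle to the horizontal; measure y along the incline from where the plane meets the free surface. Vertical depth h = y·sinθ with sinθ = 0.699663.
With the apex down, the centroid sits h/3 = 2.11/3 = 0.703333 m below the base (the top edge), so y_c = 0.318 + 0.703333 = 1.02133 m and h_c = 1.02133 × 0.699663 = 0.714587 m.
A = ½ × 1.77 × 2.11 = 1.86735 m².
Resultant F = γ·h_c·A = 9.81 × 0.714587 × 1.86735 = 13.0903 kN.
I_c = b·h³/36 = 1.77 × 2.11³/36 = 0.461868 m⁴.
Centre of pressure: y_p = y_c + I_c/(y_c·A) = 1.02133 + 0.461868/(1.02133 × 1.86735) = 1.02133 + 0.242173 = 1.2635 m along the plane.
The resultant acts 0.703333 + 0.242173 = 0.945506 m (along the plate) below the hinge at the top edge, so the moment about the hinge is M = F × 0.945506 = 13.0903 × 0.945506 = 12.377 kN·m.
A normal force at the bottom, 2.11 m from the hinge, must supply this moment: P = 12.377/2.11 = 5.86588 kN.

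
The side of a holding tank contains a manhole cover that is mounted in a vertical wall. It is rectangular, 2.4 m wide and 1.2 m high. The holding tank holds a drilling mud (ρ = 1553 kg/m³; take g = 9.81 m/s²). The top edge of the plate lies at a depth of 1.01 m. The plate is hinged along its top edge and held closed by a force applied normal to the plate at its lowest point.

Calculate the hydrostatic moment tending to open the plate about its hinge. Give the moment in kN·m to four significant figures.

M ≈ 47.65 kN·m

γ = ρg = 1553 × 9.81 / 1000 = 15.23493 kN/m³.
The centroid lies 1.2/2 = 0.6 m below the top edge, so the centroid depth is h_c = 1.01 + 0.6 = 1.61 m.
A = 2.4 × 1.2 = 2.88 m².
Resultant F = γ·h_c·A = 15.23493 × 1.61 × 2.88 = 70.6413 kN.
I_c = b·h³/12 = 2.4 × 1.2³/12 = 0.3456 m⁴.
Centre of pressure: y_p = y_c + I_c/(y_c·A) = 1.61 + 0.3456/(1.61 × 2.88) = 1.61 + 0.0745342 = 1.68453 m along the plane.
The resultant acts 0.6 + 0.0745342 = 0.674534 m (along the plate) below the hinge at the top edge, so the moment about the hinge is M = F × 0.674534 = 70.6413 × 0.674534 = 47.65 kN·m.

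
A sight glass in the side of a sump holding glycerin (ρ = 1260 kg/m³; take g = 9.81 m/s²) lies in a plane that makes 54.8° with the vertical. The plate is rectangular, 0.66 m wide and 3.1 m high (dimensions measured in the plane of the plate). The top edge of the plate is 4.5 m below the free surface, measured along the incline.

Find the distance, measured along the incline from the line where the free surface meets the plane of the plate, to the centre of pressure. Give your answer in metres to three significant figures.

y_p = 6.18 m

γ = ρg = 1260 × 9.81 / 1000 = 12.3606 kN/m³.
The plate makes 54.8° with the vertical, i.e. θ = 90° − 54.8° = 35.2° to the horizontal. Measuring y along the incline from the free-surface line, vertical depth h = y·sinθ with sinθ = 0.576432.
The centroid lies 3.1/2 = 1.55 m below the top edge, so y_c = 4.5 + 1.55 = 6.05 m and h_c = 6.05 × 0.576432 = 3.48741 m.
A = 0.66 × 3.1 = 2.046 m².
Resultant F = γ·h_c·A = 12.3606 × 3.48741 × 2.046 = 88.1959 kN.
I_c = b·h³/12 = 0.66 × 3.1³/12 = 1.63851 m⁴.
Centre of pressure: y_p = y_c + I_c/(y_c·A) = 6.05 + 1.63851/(6.05 × 2.046) = 6.05 + 0.13237 = 6.18237 m along the plane.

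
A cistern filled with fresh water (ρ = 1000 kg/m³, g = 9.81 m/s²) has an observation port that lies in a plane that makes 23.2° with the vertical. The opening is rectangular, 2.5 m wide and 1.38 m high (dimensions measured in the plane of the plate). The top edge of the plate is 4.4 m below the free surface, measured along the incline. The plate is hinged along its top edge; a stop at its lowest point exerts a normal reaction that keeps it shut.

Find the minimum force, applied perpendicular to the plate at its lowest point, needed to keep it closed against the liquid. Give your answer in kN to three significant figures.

γ = ρg = 1000 × 9.81 = 9810 N/m³ = 9.81 kN/m³.
The plate makes 23.2° with the vertical, i.e. θ = 90° − 23.2° = 66.8° to the horizontal. Measuring y along the incline from the free-surface line, vertical depth h = y·sinθ with sinθ = 0.919135.
The centroid lies 1.38/2 = 0.69 m below the top edge, so y_c = 4.4 + 0.69 = 5.09 m and h_c = 5.09 × 0.919135 = 4.6784 m.
A = 2.5 × 1.38 = 3.45 m².
Resultant F = γ·h_c·A = 9.81 × 4.6784 × 3.45 = 158.338 kN.
I_c = b·h³/12 = 2.5 × 1.38³/12 = 0.547515 m⁴.
Centre of pressure: y_p = y_c + I_c/(y_c·A) = 5.09 + 0.547515/(5.09 × 3.45) = 5.09 + 0.0311788 = 5.12118 m along the plane.
The resultant acts 0.69 + 0.0311788 = 0.721179 m (along the plate) below the hinge at the top edge, so the moment about the hinge is M = F × 0.721179 = 158.338 × 0.721179 = 114.19 kN·m.
A normal force at the bottom, 1.38 m from the hinge, must supply this moment: P = 114.19/1.38 = 82.7464 kN.

P ≈ 82.7 kN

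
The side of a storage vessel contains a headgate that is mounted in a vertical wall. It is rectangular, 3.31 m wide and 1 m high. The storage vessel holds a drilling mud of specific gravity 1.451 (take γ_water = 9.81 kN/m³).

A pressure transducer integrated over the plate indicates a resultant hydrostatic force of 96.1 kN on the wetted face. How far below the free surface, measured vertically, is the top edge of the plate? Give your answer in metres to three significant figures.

γ = 1.451 × 9.81 = 14.23431 kN/m³.
A = 3.31 × 1 = 3.31 m².
From F = γ·h_c·A, the centroid depth is h_c = 96.1/(14.23431 × 3.31) = 2.03967 m.
The centroid lies 1/2 = 0.5 m below the top edge, so the top edge sits at h_top = 2.03967 − 0.5 = 1.53967 m below the surface.

d_top ≈ 1.54 m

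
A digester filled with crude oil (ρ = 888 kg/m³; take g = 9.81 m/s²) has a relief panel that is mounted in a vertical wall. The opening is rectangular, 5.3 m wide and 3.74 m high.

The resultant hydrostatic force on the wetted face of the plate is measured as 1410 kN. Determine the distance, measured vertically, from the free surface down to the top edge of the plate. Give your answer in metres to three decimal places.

γ = ρg = 888 × 9.81 / 1000 = 8.71128 kN/m³.
A = 5.3 × 3.74 = 19.822 m².
From F = γ·h_c·A, the centroid depth is h_c = 1410/(8.71128 × 19.822) = 8.16563 m.
The centroid lies 3.74/2 = 1.87 m below the top edge, so the top edge sits at h_top = 8.16563 − 1.87 = 6.29563 m below the surface.

d_top ≈ 6.296 m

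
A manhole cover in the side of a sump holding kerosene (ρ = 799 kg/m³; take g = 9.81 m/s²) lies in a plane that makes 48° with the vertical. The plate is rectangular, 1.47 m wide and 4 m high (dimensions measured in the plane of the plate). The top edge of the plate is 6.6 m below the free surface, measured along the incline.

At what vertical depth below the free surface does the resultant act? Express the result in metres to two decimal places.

γ = ρg = 799 × 9.81 / 1000 = 7.83819 kN/m³.
The plate makes 48° with the vertical, i.e. θ = 90° − 48° = 42° to the horizontal. Measuring y along the incline from the free-surface line, vertical depth h = y·sinθ with sinθ = 0.669131.
The centroid lies 4/2 = 2 m below the top edge, so y_c = 6.6 + 2 = 8.6 m and h_c = 8.6 × 0.669131 = 5.75453 m.
A = 1.47 × 4 = 5.88 m².
Resultant F = γ·h_c·A = 7.83819 × 5.75453 × 5.88 = 265.218 kN.
I_c = b·h³/12 = 1.47 × 4³/12 = 7.84 m⁴.
Centre of pressure: y_p = y_c + I_c/(y_c·A) = 8.6 + 7.84/(8.6 × 5.88) = 8.6 + 0.155039 = 8.75504 m along the plane.
Vertically, h_p = y_p·sinθ = 8.75504 × 0.669131 = 5.85827 m.

h_p = 5.86 m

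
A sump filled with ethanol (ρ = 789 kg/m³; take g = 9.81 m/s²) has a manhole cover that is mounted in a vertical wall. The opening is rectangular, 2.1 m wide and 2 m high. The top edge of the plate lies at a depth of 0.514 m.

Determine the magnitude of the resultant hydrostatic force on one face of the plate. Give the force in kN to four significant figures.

γ = ρg = 789 × 9.81 / 1000 = 7.74009 kN/m³.
The centroid lies 2/2 = 1 m below the top edge, so the centroid depth is h_c = 0.514 + 1 = 1.514 m.
A = 2.1 × 2 = 4.2 m².
Resultant F = γ·h_c·A = 7.74009 × 1.514 × 4.2 = 49.2177 kN.

F ≈ 49.22 kN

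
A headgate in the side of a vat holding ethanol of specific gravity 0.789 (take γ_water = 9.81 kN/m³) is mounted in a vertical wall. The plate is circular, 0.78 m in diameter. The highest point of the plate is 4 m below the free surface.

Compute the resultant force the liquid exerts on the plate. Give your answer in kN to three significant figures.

F ≈ 16.2 kN

γ = 0.789 × 9.81 = 7.74009 kN/m³.
The centroid is at the centre, 0.39 m below the top of the plate, so the centroid depth is h_c = 4 + 0.39 = 4.39 m.
A = π(0.39)² = 0.477836 m².
Resultant F = γ·h_c·A = 7.74009 × 4.39 × 0.477836 = 16.2364 kN.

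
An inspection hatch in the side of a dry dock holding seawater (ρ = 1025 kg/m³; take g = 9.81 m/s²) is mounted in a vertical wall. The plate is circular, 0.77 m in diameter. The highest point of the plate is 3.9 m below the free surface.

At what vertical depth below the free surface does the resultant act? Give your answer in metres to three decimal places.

h_p = 4.294 m

γ = ρg = 1025 × 9.81 / 1000 = 10.05525 kN/m³.
The centroid is at the centre, 0.385 m below the top of the plate, so the centroid depth is h_c = 3.9 + 0.385 = 4.285 m.
A = π(0.385)² = 0.465663 m².
Resultant F = γ·h_c·A = 10.05525 × 4.285 × 0.465663 = 20.0639 kN.
I_c = πr⁴/4 = π × 0.385⁴/4 = 0.0172557 m⁴.
Centre of pressure: y_p = y_c + I_c/(y_c·A) = 4.285 + 0.0172557/(4.285 × 0.465663) = 4.285 + 0.00864789 = 4.29365 m along the plane.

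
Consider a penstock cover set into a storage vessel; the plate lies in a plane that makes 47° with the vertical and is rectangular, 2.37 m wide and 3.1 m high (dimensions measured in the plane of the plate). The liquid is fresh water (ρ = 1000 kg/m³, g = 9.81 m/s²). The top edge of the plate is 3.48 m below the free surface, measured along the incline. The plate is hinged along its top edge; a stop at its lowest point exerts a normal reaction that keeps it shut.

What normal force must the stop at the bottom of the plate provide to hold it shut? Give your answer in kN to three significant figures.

γ = ρg = 1000 × 9.81 = 9810 N/m³ = 9.81 kN/m³.
The plate makes 47° with the vertical, i.e. θ = 90° − 47° = 43° to the horizontal. Measuring y along the incline from the free-surface line, vertical depth h = y·sinθ with sinθ = 0.681998.
The centroid lies 3.1/2 = 1.55 m below the top edge, so y_c = 3.48 + 1.55 = 5.03 m and h_c = 5.03 × 0.681998 = 3.43045 m.
A = 2.37 × 3.1 = 7.347 m².
Resultant F = γ·h_c·A = 9.81 × 3.43045 × 7.347 = 247.246 kN.
I_c = b·h³/12 = 2.37 × 3.1³/12 = 5.88372 m⁴.
Centre of pressure: y_p = y_c + I_c/(y_c·A) = 5.03 + 5.88372/(5.03 × 7.347) = 5.03 + 0.159211 = 5.18921 m along the plane.
The resultant acts 1.55 + 0.159211 = 1.70921 m (along the plate) below the hinge at the top edge, so the moment about the hinge is M = F × 1.70921 = 247.246 × 1.70921 = 422.595 kN·m.
A normal force at the bottom, 3.1 m from the hinge, must supply this moment: P = 422.595/3.1 = 136.321 kN.

P ≈ 136 kN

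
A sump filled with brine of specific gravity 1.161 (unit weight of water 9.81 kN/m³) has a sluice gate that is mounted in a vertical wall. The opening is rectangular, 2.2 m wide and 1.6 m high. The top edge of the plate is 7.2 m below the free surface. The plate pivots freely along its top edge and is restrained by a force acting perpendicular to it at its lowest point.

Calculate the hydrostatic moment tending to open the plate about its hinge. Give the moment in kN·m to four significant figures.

M ≈ 265.1 kN·m

γ = 1.161 × 9.81 = 11.38941 kN/m³.
The centroid lies 1.6/2 = 0.8 m below the top edge, so the centroid depth is h_c = 7.2 + 0.8 = 8 m.
A = 2.2 × 1.6 = 3.52 m².
Resultant F = γ·h_c·A = 11.38941 × 8 × 3.52 = 320.726 kN.
I_c = b·h³/12 = 2.2 × 1.6³/12 = 0.750933 m⁴.
Centre of pressure: y_p = y_c + I_c/(y_c·A) = 8 + 0.750933/(8 × 3.52) = 8 + 0.0266667 = 8.02667 m along the plane.
The resultant acts 0.8 + 0.0266667 = 0.826667 m (along the plate) below the hinge at the top edge, so the moment about the hinge is M = F × 0.826667 = 320.726 × 0.826667 = 265.134 kN·m.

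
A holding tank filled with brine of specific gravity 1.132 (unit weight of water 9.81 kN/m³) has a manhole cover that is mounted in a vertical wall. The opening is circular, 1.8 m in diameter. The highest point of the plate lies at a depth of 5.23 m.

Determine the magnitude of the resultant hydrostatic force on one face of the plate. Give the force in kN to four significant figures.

γ = 1.132 × 9.81 = 11.10492 kN/m³.
The centroid is at the centre, 0.9 m below the top of the plate, so the centroid depth is h_c = 5.23 + 0.9 = 6.13 m.
A = π(0.9)² = 2.54469 m².
Resultant F = γ·h_c·A = 11.10492 × 6.13 × 2.54469 = 173.225 kN.

F ≈ 173.2 kN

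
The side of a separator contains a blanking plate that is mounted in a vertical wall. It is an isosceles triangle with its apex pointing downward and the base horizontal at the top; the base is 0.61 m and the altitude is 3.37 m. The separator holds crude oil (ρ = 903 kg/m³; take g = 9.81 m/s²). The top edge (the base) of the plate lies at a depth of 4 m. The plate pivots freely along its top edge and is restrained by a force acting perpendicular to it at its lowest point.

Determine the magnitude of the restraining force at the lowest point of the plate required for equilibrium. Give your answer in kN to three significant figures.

P ≈ 17.3 kN

γ = ρg = 903 × 9.81 / 1000 = 8.85843 kN/m³.
With the apex down, the centroid sits h/3 = 3.37/3 = 1.12333 m below the base (the top edge), so the centroid depth is h_c = 4 + 1.12333 = 5.12333 m.
A = ½ × 0.61 × 3.37 = 1.02785 m².
Resultant F = γ·h_c·A = 8.85843 × 5.12333 × 1.02785 = 46.6486 kN.
I_c = b·h³/36 = 0.61 × 3.37³/36 = 0.648511 m⁴.
Centre of pressure: y_p = y_c + I_c/(y_c·A) = 5.12333 + 0.648511/(5.12333 × 1.02785) = 5.12333 + 0.12315 = 5.24648 m along the plane.
The resultant acts 1.12333 + 0.12315 = 1.24648 m (along the plate) below the hinge at the top edge, so the moment about the hinge is M = F × 1.24648 = 46.6486 × 1.24648 = 58.1465 kN·m.
A normal force at the bottom, 3.37 m from the hinge, must supply this moment: P = 58.1465/3.37 = 17.2542 kN.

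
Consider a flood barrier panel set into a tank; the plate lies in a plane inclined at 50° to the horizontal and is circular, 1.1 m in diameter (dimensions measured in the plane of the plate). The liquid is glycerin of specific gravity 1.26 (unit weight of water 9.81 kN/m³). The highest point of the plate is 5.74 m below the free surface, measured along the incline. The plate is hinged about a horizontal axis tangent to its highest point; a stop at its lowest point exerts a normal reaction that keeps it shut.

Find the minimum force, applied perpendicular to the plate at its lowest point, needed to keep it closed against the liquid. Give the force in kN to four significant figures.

γ = 1.26 × 9.81 = 12.3606 kN/m³.
Let θ = 50° be the plate's angle to the horizontal; measure y along the incline from where the plane meets the free surface. Vertical depth h = y·sinθ with sinθ = 0.766044.
The centroid is at the centre, 0.55 m below the top of the plate, so y_c = 5.74 + 0.55 = 6.29 m and h_c = 6.29 × 0.766044 = 4.81842 m.
A = π(0.55)² = 0.950332 m².
Resultant F = γ·h_c·A = 12.3606 × 4.81842 × 0.950332 = 56.6004 kN.
I_c = πr⁴/4 = π × 0.55⁴/4 = 0.0718688 m⁴.
Centre of pressure: y_p = y_c + I_c/(y_c·A) = 6.29 + 0.0718688/(6.29 × 0.950332) = 6.29 + 0.012023 = 6.30202 m along the plane.
The resultant acts 0.55 + 0.012023 = 0.562023 m (along the plate) below the hinge at the top edge, so the moment about the hinge is M = F × 0.562023 = 56.6004 × 0.562023 = 31.8107 kN·m.
A normal force at the bottom, 1.1 m from the hinge, must supply this moment: P = 31.8107/1.1 = 28.9188 kN.

P ≈ 28.92 kN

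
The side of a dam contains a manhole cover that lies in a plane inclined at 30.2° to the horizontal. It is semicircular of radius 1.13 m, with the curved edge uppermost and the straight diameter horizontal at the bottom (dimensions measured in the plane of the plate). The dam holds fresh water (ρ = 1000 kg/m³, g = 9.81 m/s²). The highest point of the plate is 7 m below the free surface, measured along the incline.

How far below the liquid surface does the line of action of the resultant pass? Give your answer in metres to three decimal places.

γ = ρg = 1000 × 9.81 = 9810 N/m³ = 9.81 kN/m³.
Let θ = 30.2° be the plate's angle to the horizontal; measure y along the incline from where the plane meets the free surface. Vertical depth h = y·sinθ with sinθ = 0.503020.
The centroid lies 4r/(3π) = 0.479587 m above the diameter, so r − 4r/(3π) = 1.13 − 0.479587 = 0.650413 m below the topmost point, so y_c = 7 + 0.650413 = 7.65041 m and h_c = 7.65041 × 0.503020 = 3.84831 m.
A = πr²/2 = π × 1.13²/2 = 2.00575 m².
Resultant F = γ·h_c·A = 9.81 × 3.84831 × 2.00575 = 75.7209 kN.
I_c = (π/8 − 8/(9π))·r⁴ = 0.109757 × 1.13⁴ = 0.178956 m⁴.
Centre of pressure: y_p = y_c + I_c/(y_c·A) = 7.65041 + 0.178956/(7.65041 × 2.00575) = 7.65041 + 0.0116623 = 7.66207 m along the plane.
Vertically, h_p = y_p·sinθ = 7.66207 × 0.503020 = 3.85417 m.

h_p = 3.854 m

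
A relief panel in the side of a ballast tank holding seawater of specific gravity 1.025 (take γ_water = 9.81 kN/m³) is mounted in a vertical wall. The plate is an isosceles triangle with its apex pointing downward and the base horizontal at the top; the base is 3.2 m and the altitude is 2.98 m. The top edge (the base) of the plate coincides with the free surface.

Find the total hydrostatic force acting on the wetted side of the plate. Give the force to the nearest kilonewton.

F ≈ 48 kN

γ = 1.025 × 9.81 = 10.05525 kN/m³.
With the apex down, the centroid sits h/3 = 2.98/3 = 0.993333 m below the base (the top edge), so the centroid depth is h_c = 0.993333 m.
A = ½ × 3.2 × 2.98 = 4.768 m².
Resultant F = γ·h_c·A = 10.05525 × 0.993333 × 4.768 = 47.6238 kN.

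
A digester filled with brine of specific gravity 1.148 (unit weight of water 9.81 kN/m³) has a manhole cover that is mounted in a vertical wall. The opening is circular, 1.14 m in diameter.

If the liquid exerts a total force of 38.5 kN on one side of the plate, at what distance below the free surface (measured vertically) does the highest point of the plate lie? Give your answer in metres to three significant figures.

d_top ≈ 2.78 m

γ = 1.148 × 9.81 = 11.26188 kN/m³.
A = π(0.57)² = 1.0207 m².
From F = γ·h_c·A, the centroid depth is h_c = 38.5/(11.26188 × 1.0207) = 3.34928 m.
The centroid is at the centre, 0.57 m below the top of the plate, so the highest point sits at h_top = 3.34928 − 0.57 = 2.77928 m below the surface.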